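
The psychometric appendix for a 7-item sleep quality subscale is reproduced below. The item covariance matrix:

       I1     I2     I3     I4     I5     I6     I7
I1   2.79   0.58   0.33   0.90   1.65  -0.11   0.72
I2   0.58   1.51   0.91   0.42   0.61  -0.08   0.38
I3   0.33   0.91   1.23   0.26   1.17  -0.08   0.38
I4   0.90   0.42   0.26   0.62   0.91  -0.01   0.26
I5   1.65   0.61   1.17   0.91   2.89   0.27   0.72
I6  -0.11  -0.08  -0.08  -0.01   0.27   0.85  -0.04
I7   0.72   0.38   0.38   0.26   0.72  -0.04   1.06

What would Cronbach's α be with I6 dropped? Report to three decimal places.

α = 0.803

Remaining items: I1, I2, I3, I4, I5, I7 (k = 6).
Σσ²ᵢ = 2.79 + 1.51 + 1.23 + 0.62 + 2.89 + 1.06 = 10.10
Var(T) = 10.10 + 2 × 10.20 = 30.50
α (item deleted) = (6/5)·(1 − 10.10/30.50) = 0.803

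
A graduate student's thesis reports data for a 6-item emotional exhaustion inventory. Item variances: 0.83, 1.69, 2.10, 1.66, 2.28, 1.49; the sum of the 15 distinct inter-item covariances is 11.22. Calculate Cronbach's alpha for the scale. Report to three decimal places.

Cronbach's alpha = 0.829

ΣVar(i) = 0.83 + 1.69 + 2.10 + 1.66 + 2.28 + 1.49 = 10.05
Sum of distinct covariances = 11.22
total variance = ΣVar(i) + 2·Σcov = 10.05 + 2 × 11.22 = 32.49
α = (6/5)·(1 − 10.05/32.49) = 0.829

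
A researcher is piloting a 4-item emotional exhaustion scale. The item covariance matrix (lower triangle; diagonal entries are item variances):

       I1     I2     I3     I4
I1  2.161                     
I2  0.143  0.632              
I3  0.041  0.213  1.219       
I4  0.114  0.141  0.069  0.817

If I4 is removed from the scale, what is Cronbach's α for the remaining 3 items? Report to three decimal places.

Remaining items: I1, I2, I3 (k = 3).
ΣVar(i) = 2.161 + 0.632 + 1.219 = 4.012
σ²_T = 4.012 + 2 × 0.397 = 4.806
α (item deleted) = (3/2)·(1 − 4.012/4.806) = 0.248

α = 0.248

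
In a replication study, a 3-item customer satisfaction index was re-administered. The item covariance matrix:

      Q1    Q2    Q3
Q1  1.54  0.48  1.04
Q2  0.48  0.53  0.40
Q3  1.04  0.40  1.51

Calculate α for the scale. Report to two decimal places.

ΣVar(i) = 1.54 + 0.53 + 1.51 = 3.58
Σ_{i<j} σ_ij = 1.92
σ²_total = 3.58 + 2 × 1.92 = 7.42
α = (k/(k−1))·(1 − ΣVar(i)/σ²_total) = (3/2)·(1 − 3.58/7.42) = 0.78

α = 0.78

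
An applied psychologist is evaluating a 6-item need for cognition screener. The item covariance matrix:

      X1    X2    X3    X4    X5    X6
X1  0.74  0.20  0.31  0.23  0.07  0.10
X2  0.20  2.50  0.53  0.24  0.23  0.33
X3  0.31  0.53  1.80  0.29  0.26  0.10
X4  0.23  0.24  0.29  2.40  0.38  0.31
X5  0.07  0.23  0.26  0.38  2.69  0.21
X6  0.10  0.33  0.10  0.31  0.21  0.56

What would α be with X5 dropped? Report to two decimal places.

Remaining items: X1, X2, X3, X4, X6 (k = 5).
sum of item variances = 0.74 + 2.50 + 1.80 + 2.40 + 0.56 = 8.00
σ²_T = 8.00 + 2 × 2.64 = 13.28
α (item deleted) = (5/4)·(1 − 8.00/13.28) = 0.50

α = 0.50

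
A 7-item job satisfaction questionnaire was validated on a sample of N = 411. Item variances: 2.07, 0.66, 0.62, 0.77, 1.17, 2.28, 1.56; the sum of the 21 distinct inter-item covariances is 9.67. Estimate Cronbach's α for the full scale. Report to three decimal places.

Cronbach's α = 0.793

Σσ²ᵢ = 2.07 + 0.66 + 0.62 + 0.77 + 1.17 + 2.28 + 1.56 = 9.13
Sum of distinct covariances = 9.67
σ²_total = Σσ²ᵢ + 2·Σcov = 9.13 + 2 × 9.67 = 28.47
α = (7/6)·(1 − 9.13/28.47) = 0.793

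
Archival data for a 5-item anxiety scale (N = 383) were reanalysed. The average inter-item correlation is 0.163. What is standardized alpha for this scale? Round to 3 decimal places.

standardized alpha = 0.493

Standardized α = k·r̄ / (1 + (k−1)·r̄) = 5 × 0.163 / (1 + 4 × 0.163)
  = 0.8150 / 1.6520 = 0.493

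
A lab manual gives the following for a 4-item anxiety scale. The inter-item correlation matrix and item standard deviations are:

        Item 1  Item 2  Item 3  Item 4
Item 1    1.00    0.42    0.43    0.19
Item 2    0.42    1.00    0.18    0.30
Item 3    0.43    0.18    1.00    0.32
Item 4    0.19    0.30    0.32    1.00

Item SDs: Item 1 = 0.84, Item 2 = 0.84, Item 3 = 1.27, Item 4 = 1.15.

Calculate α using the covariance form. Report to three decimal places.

Σσ²ᵢ = 0.84² + 0.84² + 1.27² + 1.15² = 4.3466
Covariances σ_ij = r_ij · s_i · s_j:
  σ(Item 1,Item 2) = 0.42 × 0.84 × 0.84 = 0.2964
  σ(Item 1,Item 3) = 0.43 × 0.84 × 1.27 = 0.4587
  σ(Item 1,Item 4) = 0.19 × 0.84 × 1.15 = 0.1835
  σ(Item 2,Item 3) = 0.18 × 0.84 × 1.27 = 0.1920
  σ(Item 2,Item 4) = 0.30 × 0.84 × 1.15 = 0.2898
  σ(Item 3,Item 4) = 0.32 × 1.27 × 1.15 = 0.4674
σ²_T = Σσ²ᵢ + 2·Σσ_ij = 4.3466 + 2 × 1.8878 = 8.1222
α = (4/3)·(1 − 4.3466/8.1222) = 0.620

α = 0.620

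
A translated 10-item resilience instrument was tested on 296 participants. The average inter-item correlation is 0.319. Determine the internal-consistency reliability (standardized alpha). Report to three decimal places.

Standardized α = k·r̄ / (1 + (k−1)·r̄) = 10 × 0.319 / (1 + 9 × 0.319)
  = 3.1900 / 3.8710 = 0.824

α = 0.824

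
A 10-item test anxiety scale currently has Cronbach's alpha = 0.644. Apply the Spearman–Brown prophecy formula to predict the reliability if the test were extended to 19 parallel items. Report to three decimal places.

predicted reliability = 0.775

Length factor m = 19/10 = 1.9000
α' = m·α / (1 + (m−1)·α)
   = 19/10 × 0.644 / (1 + (19/10 − 1) × 0.644)
   = 1.2236 / 1.5796 = 0.775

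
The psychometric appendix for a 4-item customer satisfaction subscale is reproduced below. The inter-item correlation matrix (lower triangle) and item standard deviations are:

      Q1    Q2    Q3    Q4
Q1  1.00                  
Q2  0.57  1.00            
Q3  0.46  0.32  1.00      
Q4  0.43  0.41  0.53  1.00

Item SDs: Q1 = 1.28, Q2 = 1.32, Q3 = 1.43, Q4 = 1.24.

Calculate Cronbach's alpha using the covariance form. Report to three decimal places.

Σσ²ᵢ = 1.28² + 1.32² + 1.43² + 1.24² = 6.9633
Covariances σ_ij = r_ij · s_i · s_j:
  σ(Q1,Q2) = 0.57 × 1.28 × 1.32 = 0.9631
  σ(Q1,Q3) = 0.46 × 1.28 × 1.43 = 0.8420
  σ(Q1,Q4) = 0.43 × 1.28 × 1.24 = 0.6825
  σ(Q2,Q3) = 0.32 × 1.32 × 1.43 = 0.6040
  σ(Q2,Q4) = 0.41 × 1.32 × 1.24 = 0.6711
  σ(Q3,Q4) = 0.53 × 1.43 × 1.24 = 0.9398
σ²_T = Σσ²ᵢ + 2·Σσ_ij = 6.9633 + 2 × 4.7025 = 16.3683
α = (4/3)·(1 − 6.9633/16.3683) = 0.766

Cronbach's alpha = 0.766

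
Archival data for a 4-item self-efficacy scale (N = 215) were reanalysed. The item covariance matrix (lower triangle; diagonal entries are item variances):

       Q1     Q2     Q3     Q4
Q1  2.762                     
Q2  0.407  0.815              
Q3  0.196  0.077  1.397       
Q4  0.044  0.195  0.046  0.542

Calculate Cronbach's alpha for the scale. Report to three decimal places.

ΣVar(i) = 2.762 + 0.815 + 1.397 + 0.542 = 5.516
Sum of the distinct covariances = 0.965
σ²_T = 5.516 + 2 × 0.965 = 7.446
α = (k/(k−1))·(1 − ΣVar(i)/σ²_T) = (4/3)·(1 − 5.516/7.446) = 0.346

Cronbach's alpha = 0.346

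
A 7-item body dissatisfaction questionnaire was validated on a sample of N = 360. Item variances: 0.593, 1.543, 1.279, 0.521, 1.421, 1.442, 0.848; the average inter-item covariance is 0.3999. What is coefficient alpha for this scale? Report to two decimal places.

sum of item variances = 0.593 + 1.543 + 1.279 + 0.521 + 1.421 + 1.442 + 0.848 = 7.647
Sum of the 21 distinct covariances = 21 × 0.3999 = 8.3979
σ²_T = sum of item variances + 2·Σcov = 7.647 + 2 × 8.3979 = 24.4428
α = (7/6)·(1 − 7.647/24.4428) = 0.80

coefficient alpha = 0.80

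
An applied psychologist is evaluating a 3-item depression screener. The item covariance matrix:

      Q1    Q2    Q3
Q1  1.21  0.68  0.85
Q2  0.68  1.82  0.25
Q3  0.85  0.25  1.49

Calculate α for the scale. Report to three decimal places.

α = 0.661

Σσ²ᵢ = 1.21 + 1.82 + 1.49 = 4.52
Sum of the distinct covariances = 1.78
Var(T) = 4.52 + 2 × 1.78 = 8.08
α = (k/(k−1))·(1 − Σσ²ᵢ/Var(T)) = (3/2)·(1 − 4.52/8.08) = 0.661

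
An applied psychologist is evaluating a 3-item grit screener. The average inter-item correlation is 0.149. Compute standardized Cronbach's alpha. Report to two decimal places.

standardized Cronbach's alpha = 0.34

Standardized α = k·r̄ / (1 + (k−1)·r̄) = 3 × 0.149 / (1 + 2 × 0.149)
  = 0.4470 / 1.2980 = 0.34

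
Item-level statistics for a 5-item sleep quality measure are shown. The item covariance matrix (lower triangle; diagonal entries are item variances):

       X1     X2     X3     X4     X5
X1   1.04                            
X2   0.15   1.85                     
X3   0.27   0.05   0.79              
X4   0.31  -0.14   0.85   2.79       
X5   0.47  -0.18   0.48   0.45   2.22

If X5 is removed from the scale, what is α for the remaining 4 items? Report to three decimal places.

α = 0.420

Remaining items: X1, X2, X3, X4 (k = 4).
Σσᵢ² = 1.04 + 1.85 + 0.79 + 2.79 = 6.47
σ²_total = 6.47 + 2 × 1.49 = 9.45
α (item deleted) = (4/3)·(1 − 6.47/9.45) = 0.420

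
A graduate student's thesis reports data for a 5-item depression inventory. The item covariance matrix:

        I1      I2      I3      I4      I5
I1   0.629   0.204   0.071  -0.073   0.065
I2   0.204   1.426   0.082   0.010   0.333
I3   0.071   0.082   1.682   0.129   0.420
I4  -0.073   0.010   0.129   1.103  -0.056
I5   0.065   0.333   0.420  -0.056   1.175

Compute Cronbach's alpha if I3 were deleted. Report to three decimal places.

α = 0.243

Remaining items: I1, I2, I4, I5 (k = 4).
Σσ²ᵢ = 0.629 + 1.426 + 1.103 + 1.175 = 4.333
total variance = 4.333 + 2 × 0.483 = 5.299
α (item deleted) = (4/3)·(1 − 4.333/5.299) = 0.243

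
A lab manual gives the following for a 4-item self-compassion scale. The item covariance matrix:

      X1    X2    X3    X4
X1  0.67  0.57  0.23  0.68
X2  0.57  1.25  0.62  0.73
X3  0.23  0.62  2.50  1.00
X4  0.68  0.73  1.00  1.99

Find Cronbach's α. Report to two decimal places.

Cronbach's α = 0.73

sum of item variances = 0.67 + 1.25 + 2.50 + 1.99 = 6.41
Sum of off-diagonal covariances = 3.83
σ²_total = 6.41 + 2 × 3.83 = 14.07
α = (k/(k−1))·(1 − sum of item variances/σ²_total) = (4/3)·(1 − 6.41/14.07) = 0.73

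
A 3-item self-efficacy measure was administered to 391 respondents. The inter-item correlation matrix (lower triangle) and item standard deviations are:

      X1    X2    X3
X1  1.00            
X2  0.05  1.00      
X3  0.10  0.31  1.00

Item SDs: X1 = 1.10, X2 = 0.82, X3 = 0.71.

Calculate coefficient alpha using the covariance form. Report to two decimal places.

Σσ²ᵢ = 1.10² + 0.82² + 0.71² = 2.3865
Covariances σ_ij = r_ij · s_i · s_j:
  σ(X1,X2) = 0.05 × 1.10 × 0.82 = 0.0451
  σ(X1,X3) = 0.10 × 1.10 × 0.71 = 0.0781
  σ(X2,X3) = 0.31 × 0.82 × 0.71 = 0.1805
σ²_T = Σσ²ᵢ + 2·Σσ_ij = 2.3865 + 2 × 0.3037 = 2.9939
α = (3/2)·(1 − 2.3865/2.9939) = 0.30

coefficient alpha = 0.30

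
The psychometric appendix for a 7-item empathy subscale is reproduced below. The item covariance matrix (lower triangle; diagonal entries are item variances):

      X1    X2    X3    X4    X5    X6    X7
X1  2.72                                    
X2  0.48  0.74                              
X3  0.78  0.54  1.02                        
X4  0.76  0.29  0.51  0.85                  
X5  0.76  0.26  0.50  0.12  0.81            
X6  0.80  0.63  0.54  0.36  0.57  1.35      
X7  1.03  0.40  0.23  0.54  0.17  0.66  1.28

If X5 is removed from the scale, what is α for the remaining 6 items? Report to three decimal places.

Remaining items: X1, X2, X3, X4, X6, X7 (k = 6).
sum of item variances = 2.72 + 0.74 + 1.02 + 0.85 + 1.35 + 1.28 = 7.96
Var(T) = 7.96 + 2 × 8.55 = 25.06
α (item deleted) = (6/5)·(1 − 7.96/25.06) = 0.819

α = 0.819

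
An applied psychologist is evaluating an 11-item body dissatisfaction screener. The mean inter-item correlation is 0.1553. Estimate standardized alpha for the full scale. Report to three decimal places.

Standardized α = k·r̄ / (1 + (k−1)·r̄) = 11 × 0.1553 / (1 + 10 × 0.1553)
  = 1.7083 / 2.5530 = 0.669

α = 0.669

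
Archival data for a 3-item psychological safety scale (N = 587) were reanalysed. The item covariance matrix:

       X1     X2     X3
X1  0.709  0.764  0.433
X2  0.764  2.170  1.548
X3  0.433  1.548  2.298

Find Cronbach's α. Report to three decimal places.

Cronbach's α = 0.772

sum of item variances = 0.709 + 2.170 + 2.298 = 5.177
Sum of the distinct covariances = 2.745
σ²_total = 5.177 + 2 × 2.745 = 10.667
α = (k/(k−1))·(1 − sum of item variances/σ²_total) = (3/2)·(1 − 5.177/10.667) = 0.772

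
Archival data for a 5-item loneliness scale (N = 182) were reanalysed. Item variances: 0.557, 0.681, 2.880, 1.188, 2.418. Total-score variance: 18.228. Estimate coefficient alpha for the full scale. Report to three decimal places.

sum of item variances = 0.557 + 0.681 + 2.880 + 1.188 + 2.418 = 7.724
α = (k/(k−1))·(1 − sum of item variances/σ²_T) = (5/4)·(1 − 7.724/18.228) = 0.720

coefficient alpha = 0.720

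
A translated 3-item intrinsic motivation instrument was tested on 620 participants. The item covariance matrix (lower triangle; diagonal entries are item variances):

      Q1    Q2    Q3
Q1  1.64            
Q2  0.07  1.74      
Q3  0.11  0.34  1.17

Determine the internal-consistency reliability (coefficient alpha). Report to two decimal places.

sum of item variances = 1.64 + 1.74 + 1.17 = 4.55
Sum of off-diagonal covariances = 0.52
σ²_total = 4.55 + 2 × 0.52 = 5.59
α = (k/(k−1))·(1 − sum of item variances/σ²_total) = (3/2)·(1 − 4.55/5.59) = 0.28

coefficient alpha = 0.28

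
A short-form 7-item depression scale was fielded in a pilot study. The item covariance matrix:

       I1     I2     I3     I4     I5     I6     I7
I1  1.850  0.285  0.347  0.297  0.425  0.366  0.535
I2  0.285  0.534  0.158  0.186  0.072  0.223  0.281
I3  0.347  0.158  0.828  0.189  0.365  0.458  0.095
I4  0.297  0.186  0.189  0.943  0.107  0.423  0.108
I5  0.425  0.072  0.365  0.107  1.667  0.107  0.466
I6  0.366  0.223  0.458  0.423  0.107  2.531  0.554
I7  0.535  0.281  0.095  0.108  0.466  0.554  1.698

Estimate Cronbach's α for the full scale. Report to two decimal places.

α = 0.64

Σσᵢ² = 1.850 + 0.534 + 0.828 + 0.943 + 1.667 + 2.531 + 1.698 = 10.051
Sum of the distinct covariances = 6.047
Var(T) = 10.051 + 2 × 6.047 = 22.145
α = (k/(k−1))·(1 − Σσᵢ²/Var(T)) = (7/6)·(1 − 10.051/22.145) = 0.64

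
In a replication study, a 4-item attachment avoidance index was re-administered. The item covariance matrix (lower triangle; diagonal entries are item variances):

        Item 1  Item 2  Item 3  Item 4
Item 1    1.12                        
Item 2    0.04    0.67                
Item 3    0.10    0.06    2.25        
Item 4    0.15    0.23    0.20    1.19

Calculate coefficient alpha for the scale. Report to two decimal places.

α = 0.31

Σσᵢ² = 1.12 + 0.67 + 2.25 + 1.19 = 5.23
Σ_{i<j} σ_ij = 0.78
Var(T) = 5.23 + 2 × 0.78 = 6.79
α = (k/(k−1))·(1 − Σσᵢ²/Var(T)) = (4/3)·(1 − 5.23/6.79) = 0.31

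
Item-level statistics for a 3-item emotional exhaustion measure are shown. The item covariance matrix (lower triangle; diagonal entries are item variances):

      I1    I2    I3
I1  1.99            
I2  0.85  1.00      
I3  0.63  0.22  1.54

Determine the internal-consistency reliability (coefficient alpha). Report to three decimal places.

α = 0.643

sum of item variances = 1.99 + 1.00 + 1.54 = 4.53
Sum of off-diagonal covariances = 1.70
Var(T) = 4.53 + 2 × 1.70 = 7.93
α = (k/(k−1))·(1 − sum of item variances/Var(T)) = (3/2)·(1 − 4.53/7.93) = 0.643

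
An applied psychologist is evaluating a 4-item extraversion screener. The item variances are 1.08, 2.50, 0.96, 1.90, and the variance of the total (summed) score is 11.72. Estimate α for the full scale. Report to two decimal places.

α = 0.60

ΣVar(i) = 1.08 + 2.50 + 0.96 + 1.90 = 6.44
α = (k/(k−1))·(1 − ΣVar(i)/σ²_total) = (4/3)·(1 − 6.44/11.72) = 0.60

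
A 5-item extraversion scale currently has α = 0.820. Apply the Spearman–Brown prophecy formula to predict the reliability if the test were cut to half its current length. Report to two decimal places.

predicted reliability = 0.69

Length factor m = 1/2
α' = m·α / (1 − (1−m)·α)
   = 1/2 × 0.820 / (1 − (1 − 1/2) × 0.820)
   = 0.4100 / 0.5900 = 0.69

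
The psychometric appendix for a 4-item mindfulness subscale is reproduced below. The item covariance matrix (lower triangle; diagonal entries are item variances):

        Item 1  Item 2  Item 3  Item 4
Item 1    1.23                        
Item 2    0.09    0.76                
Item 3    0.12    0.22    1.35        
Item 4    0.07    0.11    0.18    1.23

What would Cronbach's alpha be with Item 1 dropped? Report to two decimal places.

Cronbach's alpha = 0.35

Remaining items: Item 2, Item 3, Item 4 (k = 3).
Σσ²ᵢ = 0.76 + 1.35 + 1.23 = 3.34
σ²_T = 3.34 + 2 × 0.51 = 4.36
α (item deleted) = (3/2)·(1 − 3.34/4.36) = 0.35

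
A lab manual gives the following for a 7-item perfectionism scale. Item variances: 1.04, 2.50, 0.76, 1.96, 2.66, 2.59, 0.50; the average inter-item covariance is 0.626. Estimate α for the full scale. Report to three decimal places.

Σσ²ᵢ = 1.04 + 2.50 + 0.76 + 1.96 + 2.66 + 2.59 + 0.50 = 12.01
Sum of the 21 distinct covariances = 21 × 0.626 = 13.146
σ²_T = Σσ²ᵢ + 2·Σcov = 12.01 + 2 × 13.146 = 38.302
α = (7/6)·(1 − 12.01/38.302) = 0.801

α = 0.801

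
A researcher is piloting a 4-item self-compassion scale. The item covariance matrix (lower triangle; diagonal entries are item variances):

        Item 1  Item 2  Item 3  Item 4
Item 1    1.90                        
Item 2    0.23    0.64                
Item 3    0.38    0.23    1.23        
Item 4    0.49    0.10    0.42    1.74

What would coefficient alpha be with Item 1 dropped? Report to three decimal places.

Remaining items: Item 2, Item 3, Item 4 (k = 3).
Σσ²ᵢ = 0.64 + 1.23 + 1.74 = 3.61
Var(T) = 3.61 + 2 × 0.75 = 5.11
α (item deleted) = (3/2)·(1 − 3.61/5.11) = 0.440

α = 0.440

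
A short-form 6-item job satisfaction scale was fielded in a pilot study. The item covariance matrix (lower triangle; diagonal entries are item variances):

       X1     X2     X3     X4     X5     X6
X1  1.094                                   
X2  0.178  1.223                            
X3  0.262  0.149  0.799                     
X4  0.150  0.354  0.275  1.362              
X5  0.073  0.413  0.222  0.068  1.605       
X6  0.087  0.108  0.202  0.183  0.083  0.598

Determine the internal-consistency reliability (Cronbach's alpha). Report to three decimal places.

sum of item variances = 1.094 + 1.223 + 0.799 + 1.362 + 1.605 + 0.598 = 6.681
Sum of off-diagonal covariances = 2.807
σ²_total = 6.681 + 2 × 2.807 = 12.295
α = (k/(k−1))·(1 − sum of item variances/σ²_total) = (6/5)·(1 − 6.681/12.295) = 0.548

Cronbach's alpha = 0.548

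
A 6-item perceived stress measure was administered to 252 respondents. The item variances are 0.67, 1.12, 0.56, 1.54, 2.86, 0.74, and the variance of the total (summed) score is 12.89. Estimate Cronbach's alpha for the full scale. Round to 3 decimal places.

α = 0.503

Σσᵢ² = 0.67 + 1.12 + 0.56 + 1.54 + 2.86 + 0.74 = 7.49
α = (k/(k−1))·(1 − Σσᵢ²/Var(T)) = (6/5)·(1 − 7.49/12.89) = 0.503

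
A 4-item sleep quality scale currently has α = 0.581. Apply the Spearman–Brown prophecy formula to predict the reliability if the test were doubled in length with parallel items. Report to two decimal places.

Length factor m = 2
α' = m·α / (1 + (m−1)·α)
   = 2 × 0.581 / (1 + (2 − 1) × 0.581)
   = 1.1620 / 1.5810 = 0.73

predicted reliability = 0.73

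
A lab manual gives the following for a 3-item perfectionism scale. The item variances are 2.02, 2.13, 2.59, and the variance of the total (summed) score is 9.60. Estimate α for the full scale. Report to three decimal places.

Σσ²ᵢ = 2.02 + 2.13 + 2.59 = 6.74
α = (k/(k−1))·(1 − Σσ²ᵢ/total variance) = (3/2)·(1 − 6.74/9.60) = 0.447

α = 0.447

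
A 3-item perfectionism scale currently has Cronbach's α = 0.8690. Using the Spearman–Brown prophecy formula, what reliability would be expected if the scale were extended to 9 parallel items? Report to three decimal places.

predicted reliability = 0.952

Length factor m = 9/3 = 3.0000
α' = m·α / (1 + (m−1)·α)
   = 9/3 × 0.8690 / (1 + (9/3 − 1) × 0.8690)
   = 2.6070 / 2.7380 = 0.952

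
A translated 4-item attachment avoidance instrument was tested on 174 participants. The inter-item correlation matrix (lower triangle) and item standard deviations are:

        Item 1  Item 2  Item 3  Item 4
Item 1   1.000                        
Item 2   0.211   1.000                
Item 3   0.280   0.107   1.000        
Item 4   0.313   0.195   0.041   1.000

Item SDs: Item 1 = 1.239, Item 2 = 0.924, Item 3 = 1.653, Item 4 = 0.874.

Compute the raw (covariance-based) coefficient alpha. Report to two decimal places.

coefficient alpha = 0.46

Σσ²ᵢ = 1.239² + 0.924² + 1.653² + 0.874² = 5.8852
Covariances σ_ij = r_ij · s_i · s_j:
  σ(Item 1,Item 2) = 0.211 × 1.239 × 0.924 = 0.2416
  σ(Item 1,Item 3) = 0.280 × 1.239 × 1.653 = 0.5735
  σ(Item 1,Item 4) = 0.313 × 1.239 × 0.874 = 0.3389
  σ(Item 2,Item 3) = 0.107 × 0.924 × 1.653 = 0.1634
  σ(Item 2,Item 4) = 0.195 × 0.924 × 0.874 = 0.1575
  σ(Item 3,Item 4) = 0.041 × 1.653 × 0.874 = 0.0592
σ²_T = Σσ²ᵢ + 2·Σσ_ij = 5.8852 + 2 × 1.5341 = 8.9534
α = (4/3)·(1 − 5.8852/8.9534) = 0.46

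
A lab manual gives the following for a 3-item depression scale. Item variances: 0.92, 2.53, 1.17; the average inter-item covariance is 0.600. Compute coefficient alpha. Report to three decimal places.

α = 0.657

Σσᵢ² = 0.92 + 2.53 + 1.17 = 4.62
Sum of the 3 distinct covariances = 3 × 0.600 = 1.800
Var(T) = Σσᵢ² + 2·Σcov = 4.62 + 2 × 1.800 = 8.220
α = (3/2)·(1 − 4.62/8.220) = 0.657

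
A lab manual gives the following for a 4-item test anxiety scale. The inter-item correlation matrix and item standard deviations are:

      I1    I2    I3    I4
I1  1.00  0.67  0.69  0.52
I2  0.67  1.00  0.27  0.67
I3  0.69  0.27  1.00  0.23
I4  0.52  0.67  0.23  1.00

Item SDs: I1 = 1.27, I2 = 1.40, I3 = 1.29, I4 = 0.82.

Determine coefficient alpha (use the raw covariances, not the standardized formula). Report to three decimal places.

coefficient alpha = 0.795

Σσ²ᵢ = 1.27² + 1.40² + 1.29² + 0.82² = 5.9094
Covariances σ_ij = r_ij · s_i · s_j:
  σ(I1,I2) = 0.67 × 1.27 × 1.40 = 1.1913
  σ(I1,I3) = 0.69 × 1.27 × 1.29 = 1.1304
  σ(I1,I4) = 0.52 × 1.27 × 0.82 = 0.5415
  σ(I2,I3) = 0.27 × 1.40 × 1.29 = 0.4876
  σ(I2,I4) = 0.67 × 1.40 × 0.82 = 0.7692
  σ(I3,I4) = 0.23 × 1.29 × 0.82 = 0.2433
σ²_T = Σσ²ᵢ + 2·Σσ_ij = 5.9094 + 2 × 4.3633 = 14.6360
α = (4/3)·(1 − 5.9094/14.6360) = 0.795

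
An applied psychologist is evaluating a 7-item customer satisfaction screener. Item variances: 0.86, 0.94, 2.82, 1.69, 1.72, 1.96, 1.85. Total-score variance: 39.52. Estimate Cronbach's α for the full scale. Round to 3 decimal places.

α = 0.817

Σσᵢ² = 0.86 + 0.94 + 2.82 + 1.69 + 1.72 + 1.96 + 1.85 = 11.84
α = (k/(k−1))·(1 − Σσᵢ²/σ²_T) = (7/6)·(1 − 11.84/39.52) = 0.817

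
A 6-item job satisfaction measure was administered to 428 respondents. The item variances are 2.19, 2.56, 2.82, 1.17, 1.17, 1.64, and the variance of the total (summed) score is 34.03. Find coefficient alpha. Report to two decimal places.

Σσ²ᵢ = 2.19 + 2.56 + 2.82 + 1.17 + 1.17 + 1.64 = 11.55
α = (k/(k−1))·(1 − Σσ²ᵢ/total variance) = (6/5)·(1 − 11.55/34.03) = 0.79

coefficient alpha = 0.79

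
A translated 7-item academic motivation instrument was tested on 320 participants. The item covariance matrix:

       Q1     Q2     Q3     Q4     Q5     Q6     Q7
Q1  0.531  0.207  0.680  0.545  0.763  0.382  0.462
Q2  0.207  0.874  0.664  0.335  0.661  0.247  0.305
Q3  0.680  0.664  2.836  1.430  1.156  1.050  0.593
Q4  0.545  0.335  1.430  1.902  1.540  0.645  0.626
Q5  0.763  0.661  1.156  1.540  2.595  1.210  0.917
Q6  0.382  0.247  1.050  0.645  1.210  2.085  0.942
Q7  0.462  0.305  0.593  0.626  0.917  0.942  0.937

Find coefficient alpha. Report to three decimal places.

α = 0.844

ΣVar(i) = 0.531 + 0.874 + 2.836 + 1.902 + 2.595 + 2.085 + 0.937 = 11.760
Sum of off-diagonal covariances = 15.360
σ²_T = 11.760 + 2 × 15.360 = 42.480
α = (k/(k−1))·(1 − ΣVar(i)/σ²_T) = (7/6)·(1 − 11.760/42.480) = 0.844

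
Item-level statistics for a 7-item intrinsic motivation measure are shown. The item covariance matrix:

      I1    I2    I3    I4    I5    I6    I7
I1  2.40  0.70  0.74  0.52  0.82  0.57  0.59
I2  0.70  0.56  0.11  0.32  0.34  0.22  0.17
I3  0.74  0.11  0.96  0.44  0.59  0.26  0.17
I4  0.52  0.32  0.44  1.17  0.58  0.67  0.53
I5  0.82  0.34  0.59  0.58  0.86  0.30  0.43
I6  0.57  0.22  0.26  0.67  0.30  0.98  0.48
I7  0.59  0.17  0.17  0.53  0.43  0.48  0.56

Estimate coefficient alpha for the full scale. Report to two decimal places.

coefficient alpha = 0.84

Σσ²ᵢ = 2.40 + 0.56 + 0.96 + 1.17 + 0.86 + 0.98 + 0.56 = 7.49
Sum of off-diagonal covariances = 9.55
σ²_T = 7.49 + 2 × 9.55 = 26.59
α = (k/(k−1))·(1 − Σσ²ᵢ/σ²_T) = (7/6)·(1 − 7.49/26.59) = 0.84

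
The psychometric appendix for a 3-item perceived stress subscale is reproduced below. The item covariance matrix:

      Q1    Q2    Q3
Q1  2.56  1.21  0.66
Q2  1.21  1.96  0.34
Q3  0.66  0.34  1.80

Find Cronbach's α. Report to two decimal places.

sum of item variances = 2.56 + 1.96 + 1.80 = 6.32
Sum of off-diagonal covariances = 2.21
total variance = 6.32 + 2 × 2.21 = 10.74
α = (k/(k−1))·(1 − sum of item variances/total variance) = (3/2)·(1 − 6.32/10.74) = 0.62

Cronbach's α = 0.62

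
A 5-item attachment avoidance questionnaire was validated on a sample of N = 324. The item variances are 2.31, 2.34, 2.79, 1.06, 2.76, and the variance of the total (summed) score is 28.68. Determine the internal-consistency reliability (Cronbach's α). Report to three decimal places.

α = 0.759

ΣVar(i) = 2.31 + 2.34 + 2.79 + 1.06 + 2.76 = 11.26
α = (k/(k−1))·(1 − ΣVar(i)/σ²_total) = (5/4)·(1 − 11.26/28.68) = 0.759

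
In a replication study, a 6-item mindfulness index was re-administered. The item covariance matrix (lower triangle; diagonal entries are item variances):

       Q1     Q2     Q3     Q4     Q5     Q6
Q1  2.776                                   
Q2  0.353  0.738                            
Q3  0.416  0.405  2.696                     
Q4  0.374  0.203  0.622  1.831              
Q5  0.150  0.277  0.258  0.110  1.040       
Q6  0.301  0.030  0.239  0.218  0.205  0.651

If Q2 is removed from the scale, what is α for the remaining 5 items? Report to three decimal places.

Remaining items: Q1, Q3, Q4, Q5, Q6 (k = 5).
ΣVar(i) = 2.776 + 2.696 + 1.831 + 1.040 + 0.651 = 8.994
Var(T) = 8.994 + 2 × 2.893 = 14.780
α (item deleted) = (5/4)·(1 − 8.994/14.780) = 0.489

α = 0.489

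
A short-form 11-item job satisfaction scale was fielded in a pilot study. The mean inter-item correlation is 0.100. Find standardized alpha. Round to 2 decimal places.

standardized alpha = 0.55

Standardized α = k·r̄ / (1 + (k−1)·r̄) = 11 × 0.100 / (1 + 10 × 0.100)
  = 1.1000 / 2.0000 = 0.55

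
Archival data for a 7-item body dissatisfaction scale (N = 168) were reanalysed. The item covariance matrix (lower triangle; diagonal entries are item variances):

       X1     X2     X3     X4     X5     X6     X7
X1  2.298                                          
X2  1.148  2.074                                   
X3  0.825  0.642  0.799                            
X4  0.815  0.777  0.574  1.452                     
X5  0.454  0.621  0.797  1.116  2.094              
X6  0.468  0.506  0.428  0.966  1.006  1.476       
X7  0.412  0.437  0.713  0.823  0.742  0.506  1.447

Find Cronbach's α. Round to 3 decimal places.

sum of item variances = 2.298 + 2.074 + 0.799 + 1.452 + 2.094 + 1.476 + 1.447 = 11.640
Sum of off-diagonal covariances = 14.776
σ²_total = 11.640 + 2 × 14.776 = 41.192
α = (k/(k−1))·(1 − sum of item variances/σ²_total) = (7/6)·(1 − 11.640/41.192) = 0.837

Cronbach's α = 0.837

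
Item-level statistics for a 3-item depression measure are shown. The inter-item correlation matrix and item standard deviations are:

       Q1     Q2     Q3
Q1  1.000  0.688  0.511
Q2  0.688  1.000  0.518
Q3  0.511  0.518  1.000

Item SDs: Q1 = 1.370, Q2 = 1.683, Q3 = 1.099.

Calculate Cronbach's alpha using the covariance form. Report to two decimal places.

Σσ²ᵢ = 1.370² + 1.683² + 1.099² = 5.9172
Covariances σ_ij = r_ij · s_i · s_j:
  σ(Q1,Q2) = 0.688 × 1.370 × 1.683 = 1.5863
  σ(Q1,Q3) = 0.511 × 1.370 × 1.099 = 0.7694
  σ(Q2,Q3) = 0.518 × 1.683 × 1.099 = 0.9581
σ²_T = Σσ²ᵢ + 2·Σσ_ij = 5.9172 + 2 × 3.3138 = 12.5448
α = (3/2)·(1 − 5.9172/12.5448) = 0.79

α = 0.79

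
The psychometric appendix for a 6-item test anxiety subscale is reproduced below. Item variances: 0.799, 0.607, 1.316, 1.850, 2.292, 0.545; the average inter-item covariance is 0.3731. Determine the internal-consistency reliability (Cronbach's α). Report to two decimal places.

Cronbach's α = 0.72

Σσ²ᵢ = 0.799 + 0.607 + 1.316 + 1.850 + 2.292 + 0.545 = 7.409
Sum of the 15 distinct covariances = 15 × 0.3731 = 5.5965
Var(T) = Σσ²ᵢ + 2·Σcov = 7.409 + 2 × 5.5965 = 18.6020
α = (6/5)·(1 − 7.409/18.6020) = 0.72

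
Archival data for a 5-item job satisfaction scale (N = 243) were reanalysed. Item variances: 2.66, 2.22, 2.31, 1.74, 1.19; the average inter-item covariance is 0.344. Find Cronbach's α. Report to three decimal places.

Cronbach's α = 0.506

sum of item variances = 2.66 + 2.22 + 2.31 + 1.74 + 1.19 = 10.12
Sum of the 10 distinct covariances = 10 × 0.344 = 3.440
σ²_total = sum of item variances + 2·Σcov = 10.12 + 2 × 3.440 = 17.000
α = (5/4)·(1 − 10.12/17.000) = 0.506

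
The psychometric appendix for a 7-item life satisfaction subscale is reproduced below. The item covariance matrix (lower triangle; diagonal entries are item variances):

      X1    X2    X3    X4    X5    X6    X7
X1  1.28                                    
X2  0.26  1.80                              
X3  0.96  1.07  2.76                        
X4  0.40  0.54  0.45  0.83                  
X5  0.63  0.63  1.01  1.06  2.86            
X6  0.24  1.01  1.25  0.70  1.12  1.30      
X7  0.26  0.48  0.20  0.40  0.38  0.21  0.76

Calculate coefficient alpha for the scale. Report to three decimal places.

α = 0.812

ΣVar(i) = 1.28 + 1.80 + 2.76 + 0.83 + 2.86 + 1.30 + 0.76 = 11.59
Σ_{i<j} σ_ij = 13.26
σ²_total = 11.59 + 2 × 13.26 = 38.11
α = (k/(k−1))·(1 − ΣVar(i)/σ²_total) = (7/6)·(1 − 11.59/38.11) = 0.812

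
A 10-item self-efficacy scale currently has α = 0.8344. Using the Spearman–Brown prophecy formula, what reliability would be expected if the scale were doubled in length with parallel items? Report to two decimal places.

predicted reliability = 0.91

Length factor m = 2
α' = m·α / (1 + (m−1)·α)
   = 2 × 0.8344 / (1 + (2 − 1) × 0.8344)
   = 1.6688 / 1.8344 = 0.91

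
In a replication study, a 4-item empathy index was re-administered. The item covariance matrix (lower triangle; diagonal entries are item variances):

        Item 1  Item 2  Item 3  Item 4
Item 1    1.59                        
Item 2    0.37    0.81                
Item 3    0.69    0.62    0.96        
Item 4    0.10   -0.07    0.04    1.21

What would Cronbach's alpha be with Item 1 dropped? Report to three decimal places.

Cronbach's alpha = 0.425

Remaining items: Item 2, Item 3, Item 4 (k = 3).
Σσᵢ² = 0.81 + 0.96 + 1.21 = 2.98
total variance = 2.98 + 2 × 0.59 = 4.16
α (item deleted) = (3/2)·(1 − 2.98/4.16) = 0.425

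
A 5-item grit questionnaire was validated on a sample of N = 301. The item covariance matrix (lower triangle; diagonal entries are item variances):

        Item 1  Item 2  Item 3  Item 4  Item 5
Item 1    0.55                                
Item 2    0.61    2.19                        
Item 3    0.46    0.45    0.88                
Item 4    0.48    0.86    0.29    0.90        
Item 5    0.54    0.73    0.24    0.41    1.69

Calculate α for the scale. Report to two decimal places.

α = 0.78

Σσᵢ² = 0.55 + 2.19 + 0.88 + 0.90 + 1.69 = 6.21
Sum of off-diagonal covariances = 5.07
Var(T) = 6.21 + 2 × 5.07 = 16.35
α = (k/(k−1))·(1 − Σσᵢ²/Var(T)) = (5/4)·(1 − 6.21/16.35) = 0.78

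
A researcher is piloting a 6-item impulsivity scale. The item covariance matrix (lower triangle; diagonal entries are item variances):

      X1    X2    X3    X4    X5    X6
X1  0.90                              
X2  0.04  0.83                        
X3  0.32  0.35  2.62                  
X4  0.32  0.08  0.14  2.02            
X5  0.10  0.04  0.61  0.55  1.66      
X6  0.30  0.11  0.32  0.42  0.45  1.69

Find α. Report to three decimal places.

α = 0.553

ΣVar(i) = 0.90 + 0.83 + 2.62 + 2.02 + 1.66 + 1.69 = 9.72
Σ_{i<j} σ_ij = 4.15
total variance = 9.72 + 2 × 4.15 = 18.02
α = (k/(k−1))·(1 − ΣVar(i)/total variance) = (6/5)·(1 − 9.72/18.02) = 0.553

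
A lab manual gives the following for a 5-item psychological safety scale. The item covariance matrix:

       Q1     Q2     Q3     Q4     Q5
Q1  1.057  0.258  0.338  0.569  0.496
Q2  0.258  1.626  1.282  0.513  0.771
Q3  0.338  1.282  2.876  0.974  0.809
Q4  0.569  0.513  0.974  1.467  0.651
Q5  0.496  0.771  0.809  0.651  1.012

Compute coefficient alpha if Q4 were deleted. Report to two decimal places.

Remaining items: Q1, Q2, Q3, Q5 (k = 4).
ΣVar(i) = 1.057 + 1.626 + 2.876 + 1.012 = 6.571
total variance = 6.571 + 2 × 3.954 = 14.479
α (item deleted) = (4/3)·(1 − 6.571/14.479) = 0.73

α = 0.73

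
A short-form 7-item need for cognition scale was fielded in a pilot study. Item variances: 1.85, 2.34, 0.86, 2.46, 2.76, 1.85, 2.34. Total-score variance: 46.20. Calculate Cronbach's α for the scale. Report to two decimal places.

ΣVar(i) = 1.85 + 2.34 + 0.86 + 2.46 + 2.76 + 1.85 + 2.34 = 14.46
α = (k/(k−1))·(1 − ΣVar(i)/σ²_T) = (7/6)·(1 − 14.46/46.20) = 0.80

Cronbach's α = 0.80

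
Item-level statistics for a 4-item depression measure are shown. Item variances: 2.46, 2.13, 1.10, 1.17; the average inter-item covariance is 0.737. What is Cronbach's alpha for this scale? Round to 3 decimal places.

Cronbach's alpha = 0.751

sum of item variances = 2.46 + 2.13 + 1.10 + 1.17 = 6.86
Sum of the 6 distinct covariances = 6 × 0.737 = 4.422
total variance = sum of item variances + 2·Σcov = 6.86 + 2 × 4.422 = 15.704
α = (4/3)·(1 − 6.86/15.704) = 0.751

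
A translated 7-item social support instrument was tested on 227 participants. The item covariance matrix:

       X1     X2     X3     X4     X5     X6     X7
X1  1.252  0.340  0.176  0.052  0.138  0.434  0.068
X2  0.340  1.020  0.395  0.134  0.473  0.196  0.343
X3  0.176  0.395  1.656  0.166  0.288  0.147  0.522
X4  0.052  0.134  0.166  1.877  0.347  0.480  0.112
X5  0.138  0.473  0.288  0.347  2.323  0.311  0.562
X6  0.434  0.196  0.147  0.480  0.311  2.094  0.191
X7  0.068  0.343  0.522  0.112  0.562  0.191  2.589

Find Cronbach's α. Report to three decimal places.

Cronbach's α = 0.558

Σσ²ᵢ = 1.252 + 1.020 + 1.656 + 1.877 + 2.323 + 2.094 + 2.589 = 12.811
Σ_{i<j} σ_ij = 5.875
total variance = 12.811 + 2 × 5.875 = 24.561
α = (k/(k−1))·(1 − Σσ²ᵢ/total variance) = (7/6)·(1 − 12.811/24.561) = 0.558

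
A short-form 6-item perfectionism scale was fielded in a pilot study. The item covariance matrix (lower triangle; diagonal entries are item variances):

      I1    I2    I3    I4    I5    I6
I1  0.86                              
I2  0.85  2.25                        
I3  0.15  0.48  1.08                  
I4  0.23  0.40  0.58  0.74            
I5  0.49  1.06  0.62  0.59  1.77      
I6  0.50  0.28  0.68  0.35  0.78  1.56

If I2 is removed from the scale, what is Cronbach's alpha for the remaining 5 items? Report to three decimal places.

α = 0.779

Remaining items: I1, I3, I4, I5, I6 (k = 5).
Σσ²ᵢ = 0.86 + 1.08 + 0.74 + 1.77 + 1.56 = 6.01
Var(T) = 6.01 + 2 × 4.97 = 15.95
α (item deleted) = (5/4)·(1 − 6.01/15.95) = 0.779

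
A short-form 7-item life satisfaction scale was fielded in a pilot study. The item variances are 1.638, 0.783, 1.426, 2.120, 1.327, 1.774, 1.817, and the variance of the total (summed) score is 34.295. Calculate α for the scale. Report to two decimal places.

Σσᵢ² = 1.638 + 0.783 + 1.426 + 2.120 + 1.327 + 1.774 + 1.817 = 10.885
α = (k/(k−1))·(1 − Σσᵢ²/σ²_total) = (7/6)·(1 − 10.885/34.295) = 0.80

α = 0.80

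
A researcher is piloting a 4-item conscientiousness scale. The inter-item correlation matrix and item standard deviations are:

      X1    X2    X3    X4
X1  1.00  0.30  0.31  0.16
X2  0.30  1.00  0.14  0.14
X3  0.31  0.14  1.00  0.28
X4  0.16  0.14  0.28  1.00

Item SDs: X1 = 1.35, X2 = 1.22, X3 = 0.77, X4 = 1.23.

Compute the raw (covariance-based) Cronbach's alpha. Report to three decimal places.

Σσ²ᵢ = 1.35² + 1.22² + 0.77² + 1.23² = 5.4167
Covariances σ_ij = r_ij · s_i · s_j:
  σ(X1,X2) = 0.30 × 1.35 × 1.22 = 0.4941
  σ(X1,X3) = 0.31 × 1.35 × 0.77 = 0.3222
  σ(X1,X4) = 0.16 × 1.35 × 1.23 = 0.2657
  σ(X2,X3) = 0.14 × 1.22 × 0.77 = 0.1315
  σ(X2,X4) = 0.14 × 1.22 × 1.23 = 0.2101
  σ(X3,X4) = 0.28 × 0.77 × 1.23 = 0.2652
σ²_T = Σσ²ᵢ + 2·Σσ_ij = 5.4167 + 2 × 1.6888 = 8.7943
α = (4/3)·(1 − 5.4167/8.7943) = 0.512

α = 0.512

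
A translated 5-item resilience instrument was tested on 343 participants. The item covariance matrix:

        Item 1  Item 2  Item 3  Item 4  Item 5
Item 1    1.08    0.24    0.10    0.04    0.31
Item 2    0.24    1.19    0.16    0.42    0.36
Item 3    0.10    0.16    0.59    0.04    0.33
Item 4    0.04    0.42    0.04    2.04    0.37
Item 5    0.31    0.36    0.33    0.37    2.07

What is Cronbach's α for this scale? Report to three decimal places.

α = 0.506

Σσ²ᵢ = 1.08 + 1.19 + 0.59 + 2.04 + 2.07 = 6.97
Sum of the distinct covariances = 2.37
σ²_T = 6.97 + 2 × 2.37 = 11.71
α = (k/(k−1))·(1 − Σσ²ᵢ/σ²_T) = (5/4)·(1 − 6.97/11.71) = 0.506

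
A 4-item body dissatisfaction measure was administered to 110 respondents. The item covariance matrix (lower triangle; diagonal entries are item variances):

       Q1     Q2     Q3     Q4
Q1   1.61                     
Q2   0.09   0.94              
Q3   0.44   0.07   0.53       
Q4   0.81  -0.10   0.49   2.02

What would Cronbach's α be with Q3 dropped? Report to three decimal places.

Cronbach's α = 0.389

Remaining items: Q1, Q2, Q4 (k = 3).
Σσ²ᵢ = 1.61 + 0.94 + 2.02 = 4.57
total variance = 4.57 + 2 × 0.80 = 6.17
α (item deleted) = (3/2)·(1 − 4.57/6.17) = 0.389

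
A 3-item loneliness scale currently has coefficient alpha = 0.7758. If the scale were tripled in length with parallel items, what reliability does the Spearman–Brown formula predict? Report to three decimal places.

predicted reliability = 0.912

Length factor m = 3
α' = m·α / (1 + (m−1)·α)
   = 3 × 0.7758 / (1 + (3 − 1) × 0.7758)
   = 2.3274 / 2.5516 = 0.912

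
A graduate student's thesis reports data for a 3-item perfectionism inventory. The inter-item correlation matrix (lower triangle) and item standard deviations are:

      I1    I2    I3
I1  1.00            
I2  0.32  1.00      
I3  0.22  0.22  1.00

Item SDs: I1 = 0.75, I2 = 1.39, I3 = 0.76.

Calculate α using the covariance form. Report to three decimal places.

Σσ²ᵢ = 0.75² + 1.39² + 0.76² = 3.0722
Covariances σ_ij = r_ij · s_i · s_j:
  σ(I1,I2) = 0.32 × 0.75 × 1.39 = 0.3336
  σ(I1,I3) = 0.22 × 0.75 × 0.76 = 0.1254
  σ(I2,I3) = 0.22 × 1.39 × 0.76 = 0.2324
σ²_T = Σσ²ᵢ + 2·Σσ_ij = 3.0722 + 2 × 0.6914 = 4.4550
α = (3/2)·(1 − 3.0722/4.4550) = 0.466

α = 0.466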